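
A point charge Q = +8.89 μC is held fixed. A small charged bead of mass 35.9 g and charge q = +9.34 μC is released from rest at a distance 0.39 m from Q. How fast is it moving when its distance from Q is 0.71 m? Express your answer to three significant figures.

Only the electrostatic force acts, so mechanical energy is conserved: ½mv² = U₁ − U₂ = kQq(1/r₁ − 1/r₂).
U₁ − U₂ = (8.99×10⁹ N·m²/C²)(8.89×10⁻⁶ C)(9.34×10⁻⁶ C)(1/0.390 − 1/0.710) = 0.863 J.
v = √(2·0.863/0.0359) = 6.93 m/s.

6.93 m/s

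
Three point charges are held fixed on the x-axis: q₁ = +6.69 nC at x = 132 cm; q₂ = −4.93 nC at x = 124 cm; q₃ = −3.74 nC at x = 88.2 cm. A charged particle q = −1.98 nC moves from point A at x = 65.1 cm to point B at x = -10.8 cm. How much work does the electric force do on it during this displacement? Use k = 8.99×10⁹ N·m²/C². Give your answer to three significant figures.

2.10×10⁻⁷ J

The work done by the electric force is W_field = −ΔU = −q(V_B − V_A) = q(V_A − V_B).
At A: distances to the source charges are 0.669 m, 0.589 m, 0.231 m; V_A = Σ kqᵢ/rᵢ = -131 V.
At B: distances to the source charges are 1.43 m, 1.35 m, 0.990 m; V_B = Σ kqᵢ/rᵢ = -24.7 V.
ΔV = V_B − V_A = 106 V.
W_field = −qΔV = −(-1.98×10⁻⁹ C)(106 V) = 2.10×10⁻⁷ J.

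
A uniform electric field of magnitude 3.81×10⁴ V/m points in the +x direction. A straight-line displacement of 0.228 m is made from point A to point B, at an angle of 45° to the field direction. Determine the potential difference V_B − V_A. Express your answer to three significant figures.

-6140 V

Only the component of displacement along E changes the potential: ΔV = −E·d·cosθ.
ΔV = −(3.81×10⁴ V/m)(0.228 m)cos45° = -6140 V.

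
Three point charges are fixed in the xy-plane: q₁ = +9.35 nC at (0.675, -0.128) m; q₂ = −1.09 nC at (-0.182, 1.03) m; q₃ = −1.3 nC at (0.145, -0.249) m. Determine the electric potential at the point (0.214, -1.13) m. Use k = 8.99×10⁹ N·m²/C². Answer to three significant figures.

The total potential is the scalar sum of each charge's contribution, V = Σ kqᵢ/rᵢ.
Distances from the field point to each charge: r₁ = 1.10 m, r₂ = 2.20 m, r₃ = 0.884 m.
V = k[(9.35×10⁻⁹)/(1.10) + (-1.09×10⁻⁹)/(2.20) + (-1.30×10⁻⁹)/(0.884)] = 58.5 V.

58.5 V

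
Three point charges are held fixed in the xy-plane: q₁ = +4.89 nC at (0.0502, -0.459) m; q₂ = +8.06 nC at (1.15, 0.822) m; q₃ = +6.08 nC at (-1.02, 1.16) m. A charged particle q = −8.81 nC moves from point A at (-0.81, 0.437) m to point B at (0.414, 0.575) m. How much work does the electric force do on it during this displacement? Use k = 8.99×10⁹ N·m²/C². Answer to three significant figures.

2.16×10⁻⁷ J

The work done by the electric force is W_field = −ΔU = −q(V_B − V_A) = q(V_A − V_B).
At A: distances to the source charges are 1.24 m, 2.00 m, 0.753 m; V_A = Σ kqᵢ/rᵢ = 144 V.
At B: distances to the source charges are 1.10 m, 0.776 m, 1.55 m; V_B = Σ kqᵢ/rᵢ = 169 V.
ΔV = V_B − V_A = 24.5 V.
W_field = −qΔV = −(-8.81×10⁻⁹ C)(24.5 V) = 2.16×10⁻⁷ J.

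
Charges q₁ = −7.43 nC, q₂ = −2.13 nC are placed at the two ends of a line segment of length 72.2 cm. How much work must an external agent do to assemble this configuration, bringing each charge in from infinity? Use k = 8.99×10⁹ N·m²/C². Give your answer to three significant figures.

1.97×10⁻⁷ J

The work to assemble the configuration equals its total potential energy, U = Σ kqᵢqⱼ/rᵢⱼ over all pairs.
The separation is r = 0.722 m.
U = (1.97×10⁻⁷) = 1.97×10⁻⁷ J.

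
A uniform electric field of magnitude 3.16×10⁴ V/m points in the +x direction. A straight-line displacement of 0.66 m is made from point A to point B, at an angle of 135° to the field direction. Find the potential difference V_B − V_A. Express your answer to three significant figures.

1.47×10⁴ V

Only the component of displacement along E changes the potential: ΔV = −E·d·cosθ.
ΔV = −(3.16×10⁴ V/m)(0.660 m)cos135° = 1.47×10⁴ V.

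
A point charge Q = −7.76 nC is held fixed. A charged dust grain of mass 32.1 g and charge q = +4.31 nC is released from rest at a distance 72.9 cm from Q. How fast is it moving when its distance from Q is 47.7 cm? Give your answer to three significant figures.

3.68×10⁻³ m/s

Only the electrostatic force acts, so mechanical energy is conserved: ½mv² = U₁ − U₂ = kQq(1/r₁ − 1/r₂).
U₁ − U₂ = (8.99×10⁹ N·m²/C²)(-7.76×10⁻⁹ C)(4.31×10⁻⁹ C)(1/0.729 − 1/0.477) = 2.18×10⁻⁷ J.
v = √(2·2.18×10⁻⁷/0.0321) = 3.68×10⁻³ m/s.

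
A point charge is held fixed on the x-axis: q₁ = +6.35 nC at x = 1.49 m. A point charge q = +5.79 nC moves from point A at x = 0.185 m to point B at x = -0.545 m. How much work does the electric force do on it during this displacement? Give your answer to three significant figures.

9.09×10⁻⁸ J

The work done by the electric force is W_field = −ΔU = −q(V_B − V_A) = q(V_A − V_B).
At A: distance to the source charge is 1.30 m; V_A = kq₁/r = 43.7 V.
At B: distance to the source charge is 2.04 m; V_B = kq₁/r = 28.1 V.
ΔV = V_B − V_A = -15.7 V.
W_field = −qΔV = −(5.79×10⁻⁹ C)(-15.7 V) = 9.09×10⁻⁸ J.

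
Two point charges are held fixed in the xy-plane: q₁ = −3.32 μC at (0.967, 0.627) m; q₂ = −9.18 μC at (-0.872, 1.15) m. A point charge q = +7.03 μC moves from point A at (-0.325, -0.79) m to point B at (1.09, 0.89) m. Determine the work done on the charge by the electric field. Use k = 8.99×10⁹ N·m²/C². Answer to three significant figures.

0.619 J

The work done by the electric force is W_field = −ΔU = −q(V_B − V_A) = q(V_A − V_B).
At A: distances to the source charges are 1.92 m, 2.02 m; V_A = Σ kqᵢ/rᵢ = -5.65×10⁴ V.
At B: distances to the source charges are 0.290 m, 1.98 m; V_B = Σ kqᵢ/rᵢ = -1.44×10⁵ V.
ΔV = V_B − V_A = -8.80×10⁴ V.
W_field = −qΔV = −(7.03×10⁻⁶ C)(-8.80×10⁴ V) = 0.619 J.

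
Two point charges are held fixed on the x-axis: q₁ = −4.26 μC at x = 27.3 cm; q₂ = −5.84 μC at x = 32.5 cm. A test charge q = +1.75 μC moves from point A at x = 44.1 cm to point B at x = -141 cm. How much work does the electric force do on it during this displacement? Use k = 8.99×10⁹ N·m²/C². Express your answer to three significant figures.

-1.10 J

The work done by the electric force is W_field = −ΔU = −q(V_B − V_A) = q(V_A − V_B).
At A: distances to the source charges are 0.168 m, 0.116 m; V_A = Σ kqᵢ/rᵢ = -6.81×10⁵ V.
At B: distances to the source charges are 1.68 m, 1.73 m; V_B = Σ kqᵢ/rᵢ = -5.30×10⁴ V.
ΔV = V_B − V_A = 6.28×10⁵ V.
W_field = −qΔV = −(1.75×10⁻⁶ C)(6.28×10⁵ V) = -1.10 J.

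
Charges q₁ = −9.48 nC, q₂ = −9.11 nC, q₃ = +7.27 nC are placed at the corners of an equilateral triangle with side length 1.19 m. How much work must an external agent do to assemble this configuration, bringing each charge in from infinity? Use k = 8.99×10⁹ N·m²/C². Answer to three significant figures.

The assembly work is the sum of pairwise potential energies, U = Σ_{i<j} kqᵢqⱼ/rᵢⱼ.
All three pair separations equal the side length, 1.19 m.
U = (6.52×10⁻⁷) + (-5.21×10⁻⁷) + (-5.00×10⁻⁷) = -3.69×10⁻⁷ J.

-3.69×10⁻⁷ J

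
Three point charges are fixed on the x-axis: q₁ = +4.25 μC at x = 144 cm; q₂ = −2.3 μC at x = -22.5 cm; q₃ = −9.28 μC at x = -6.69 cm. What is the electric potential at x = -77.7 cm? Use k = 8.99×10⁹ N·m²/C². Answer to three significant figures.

-1.38×10⁵ V

The total potential is the scalar sum of each charge's contribution, V = Σ kqᵢ/rᵢ.
Distances from the field point to each charge: r₁ = 2.22 m, r₂ = 0.552 m, r₃ = 0.710 m.
V = k[(4.25×10⁻⁶)/(2.22) + (-2.30×10⁻⁶)/(0.552) + (-9.28×10⁻⁶)/(0.710)] = -1.38×10⁵ V.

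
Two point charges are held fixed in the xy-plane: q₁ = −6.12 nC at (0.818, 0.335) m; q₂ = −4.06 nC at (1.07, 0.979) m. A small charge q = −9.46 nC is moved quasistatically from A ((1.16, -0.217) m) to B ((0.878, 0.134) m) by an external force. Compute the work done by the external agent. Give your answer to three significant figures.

1.79×10⁻⁶ J

For quasistatic motion the external work equals the change in potential energy: W_ext = qΔV = q(V_B − V_A).
At A: distances to the source charges are 0.649 m, 1.20 m; V_A = Σ kqᵢ/rᵢ = -115 V.
At B: distances to the source charges are 0.210 m, 0.867 m; V_B = Σ kqᵢ/rᵢ = -304 V.
ΔV = V_B − V_A = -189 V.
W_ext = qΔV = (-9.46×10⁻⁹ C)(-189 V) = 1.79×10⁻⁶ J.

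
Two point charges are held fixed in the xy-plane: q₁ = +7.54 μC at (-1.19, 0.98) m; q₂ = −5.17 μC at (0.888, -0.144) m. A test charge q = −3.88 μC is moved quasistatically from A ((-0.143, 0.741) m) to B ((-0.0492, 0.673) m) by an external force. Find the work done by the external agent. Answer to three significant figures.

0.0346 J

For quasistatic motion the external work equals the change in potential energy: W_ext = qΔV = q(V_B − V_A).
At A: distances to the source charges are 1.07 m, 1.36 m; V_A = Σ kqᵢ/rᵢ = 2.89×10⁴ V.
At B: distances to the source charges are 1.18 m, 1.24 m; V_B = Σ kqᵢ/rᵢ = 2.00×10⁴ V.
ΔV = V_B − V_A = -8920 V.
W_ext = qΔV = (-3.88×10⁻⁶ C)(-8920 V) = 0.0346 J.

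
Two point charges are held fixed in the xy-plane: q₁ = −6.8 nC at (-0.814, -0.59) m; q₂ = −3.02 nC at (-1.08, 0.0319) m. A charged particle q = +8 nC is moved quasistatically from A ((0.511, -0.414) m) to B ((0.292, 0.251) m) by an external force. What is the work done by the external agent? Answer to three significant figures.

For quasistatic motion the external work equals the change in potential energy: W_ext = qΔV = q(V_B − V_A).
At A: distances to the source charges are 1.34 m, 1.65 m; V_A = Σ kqᵢ/rᵢ = -62.2 V.
At B: distances to the source charges are 1.39 m, 1.39 m; V_B = Σ kqᵢ/rᵢ = -63.5 V.
ΔV = V_B − V_A = -1.37 V.
W_ext = qΔV = (8.00×10⁻⁹ C)(-1.37 V) = -1.10×10⁻⁸ J.

-1.10×10⁻⁸ J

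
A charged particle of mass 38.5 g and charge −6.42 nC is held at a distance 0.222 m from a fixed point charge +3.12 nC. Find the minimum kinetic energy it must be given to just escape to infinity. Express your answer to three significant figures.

8.11×10⁻⁷ J

To just escape, total mechanical energy must reach zero at infinity: ½mv²_min + U = 0, so ½mv²_min = −U = |kQq|/r.
|U| = |kQq|/r = (8.99×10⁹ N·m²/C²)(3.12×10⁻⁹)(6.42×10⁻⁹)/(0.222) = 8.11×10⁻⁷ J.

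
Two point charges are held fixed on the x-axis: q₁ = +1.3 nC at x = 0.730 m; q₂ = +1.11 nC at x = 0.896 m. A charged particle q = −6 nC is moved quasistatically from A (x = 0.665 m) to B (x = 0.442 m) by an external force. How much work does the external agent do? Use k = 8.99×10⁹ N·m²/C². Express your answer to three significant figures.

For quasistatic motion the external work equals the change in potential energy: W_ext = qΔV = q(V_B − V_A).
At A: distances to the source charges are 0.0650 m, 0.231 m; V_A = Σ kqᵢ/rᵢ = 223 V.
At B: distances to the source charges are 0.288 m, 0.454 m; V_B = Σ kqᵢ/rᵢ = 62.6 V.
ΔV = V_B − V_A = -160 V.
W_ext = qΔV = (-6.00×10⁻⁹ C)(-160 V) = 9.63×10⁻⁷ J.

9.63×10⁻⁷ J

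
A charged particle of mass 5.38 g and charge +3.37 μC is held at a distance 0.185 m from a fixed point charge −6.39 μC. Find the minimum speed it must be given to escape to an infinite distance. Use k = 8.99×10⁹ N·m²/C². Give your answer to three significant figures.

To just escape, total mechanical energy must reach zero at infinity: ½mv²_min + U = 0, so ½mv²_min = −U = |kQq|/r.
|U| = |kQq|/r = (8.99×10⁹ N·m²/C²)(6.39×10⁻⁶)(3.37×10⁻⁶)/(0.185) = 1.05 J.
v_min = √(2|U|/m) = √(2·1.05/5.38×10⁻³) = 19.7 m/s.

19.7 m/s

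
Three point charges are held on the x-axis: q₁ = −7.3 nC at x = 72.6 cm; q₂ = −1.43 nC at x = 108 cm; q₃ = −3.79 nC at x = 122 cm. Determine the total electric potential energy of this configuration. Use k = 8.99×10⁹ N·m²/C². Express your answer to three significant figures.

1.12×10⁻⁶ J

The assembly work is the sum of pairwise potential energies, U = Σ_{i<j} kqᵢqⱼ/rᵢⱼ.
Pair separations: r₁₂ = 0.354 m, r₁₃ = 0.494 m, r₂₃ = 0.140 m.
U = (2.65×10⁻⁷) + (5.03×10⁻⁷) + (3.48×10⁻⁷) = 1.12×10⁻⁶ J.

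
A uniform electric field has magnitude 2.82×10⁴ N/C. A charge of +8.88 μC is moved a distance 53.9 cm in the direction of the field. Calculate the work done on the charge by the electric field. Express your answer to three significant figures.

0.135 J

The potential change for a displacement 53.9 cm in the direction of the field is ΔV = −Ed = -1.52×10⁴ V.
W_field = −qΔV = 0.135 J.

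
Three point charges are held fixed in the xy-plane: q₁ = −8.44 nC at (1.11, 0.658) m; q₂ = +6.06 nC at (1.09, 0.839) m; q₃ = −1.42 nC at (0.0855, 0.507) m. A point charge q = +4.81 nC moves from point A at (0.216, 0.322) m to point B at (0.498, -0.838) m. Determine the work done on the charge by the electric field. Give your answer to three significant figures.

-2.73×10⁻⁷ J

The work done by the electric force is W_field = −ΔU = −q(V_B − V_A) = q(V_A − V_B).
At A: distances to the source charges are 0.955 m, 1.02 m, 0.226 m; V_A = Σ kqᵢ/rᵢ = -82.2 V.
At B: distances to the source charges are 1.62 m, 1.78 m, 1.41 m; V_B = Σ kqᵢ/rᵢ = -25.4 V.
ΔV = V_B − V_A = 56.8 V.
W_field = −qΔV = −(4.81×10⁻⁹ C)(56.8 V) = -2.73×10⁻⁷ J.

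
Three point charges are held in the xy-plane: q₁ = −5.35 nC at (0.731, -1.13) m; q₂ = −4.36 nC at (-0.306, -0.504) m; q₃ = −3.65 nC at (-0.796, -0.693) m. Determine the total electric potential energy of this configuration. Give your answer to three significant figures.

The work to assemble the configuration equals its total potential energy, U = Σ kqᵢqⱼ/rᵢⱼ over all pairs.
Pair separations: r₁₂ = 1.21 m, r₁₃ = 1.59 m, r₂₃ = 0.525 m.
U = (1.73×10⁻⁷) + (1.11×10⁻⁷) + (2.72×10⁻⁷) = 5.56×10⁻⁷ J.

5.56×10⁻⁷ J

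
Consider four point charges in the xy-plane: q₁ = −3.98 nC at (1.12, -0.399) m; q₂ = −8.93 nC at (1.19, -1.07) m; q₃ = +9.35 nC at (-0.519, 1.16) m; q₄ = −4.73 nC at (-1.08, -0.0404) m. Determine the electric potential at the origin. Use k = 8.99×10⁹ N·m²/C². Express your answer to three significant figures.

The total potential is the scalar sum of each charge's contribution, V = Σ kqᵢ/rᵢ.
Distances from the field point to each charge: r₁ = 1.19 m, r₂ = 1.60 m, r₃ = 1.27 m, r₄ = 1.08 m.
V = k[(-3.98×10⁻⁹)/(1.19) + (-8.93×10⁻⁹)/(1.60) + (9.35×10⁻⁹)/(1.27) + (-4.73×10⁻⁹)/(1.08)] = -53.5 V.

-53.5 V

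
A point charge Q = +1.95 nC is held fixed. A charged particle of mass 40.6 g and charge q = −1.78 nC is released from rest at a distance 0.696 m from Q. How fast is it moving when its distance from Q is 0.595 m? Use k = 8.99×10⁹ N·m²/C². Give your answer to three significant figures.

Only the electrostatic force acts, so mechanical energy is conserved: ½mv² = U₁ − U₂ = kQq(1/r₁ − 1/r₂).
U₁ − U₂ = (8.99×10⁹ N·m²/C²)(1.95×10⁻⁹ C)(-1.78×10⁻⁹ C)(1/0.696 − 1/0.595) = 7.61×10⁻⁹ J.
v = √(2·7.61×10⁻⁹/0.0406) = 6.12×10⁻⁴ m/s.

6.12×10⁻⁴ m/s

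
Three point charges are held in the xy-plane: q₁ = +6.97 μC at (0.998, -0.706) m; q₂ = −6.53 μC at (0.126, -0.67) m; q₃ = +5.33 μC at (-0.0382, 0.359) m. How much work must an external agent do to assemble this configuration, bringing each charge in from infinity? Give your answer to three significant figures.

The work to assemble the configuration equals its total potential energy, U = Σ kqᵢqⱼ/rᵢⱼ over all pairs.
Pair separations: r₁₂ = 0.873 m, r₁₃ = 1.49 m, r₂₃ = 1.04 m.
U = (-0.469) + (0.225) + (-0.300) = -0.544 J.

-0.544 J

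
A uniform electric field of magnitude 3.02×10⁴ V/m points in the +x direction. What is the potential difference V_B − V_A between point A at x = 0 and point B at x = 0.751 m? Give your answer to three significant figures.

-2.27×10⁴ V

In a uniform field, potential decreases in the direction of E: V_B − V_A = −E·Δx.
V_B − V_A = −(3.02×10⁴ V/m)(0.751 m) = -2.27×10⁴ V.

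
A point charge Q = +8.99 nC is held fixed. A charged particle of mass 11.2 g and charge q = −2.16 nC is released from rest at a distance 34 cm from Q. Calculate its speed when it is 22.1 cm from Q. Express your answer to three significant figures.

Only the electrostatic force acts, so mechanical energy is conserved: ½mv² = U₁ − U₂ = kQq(1/r₁ − 1/r₂).
U₁ − U₂ = (8.99×10⁹ N·m²/C²)(8.99×10⁻⁹ C)(-2.16×10⁻⁹ C)(1/0.340 − 1/0.221) = 2.76×10⁻⁷ J.
v = √(2·2.76×10⁻⁷/0.0112) = 7.03×10⁻³ m/s.

7.03×10⁻³ m/s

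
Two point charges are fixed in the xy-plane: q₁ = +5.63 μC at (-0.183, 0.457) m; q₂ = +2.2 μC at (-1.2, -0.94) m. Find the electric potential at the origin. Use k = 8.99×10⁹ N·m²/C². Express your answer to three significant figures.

Electric potential is a scalar, so the contributions from each charge add algebraically: V = Σ kqᵢ/rᵢ.
Distances from the field point to each charge: r₁ = 0.492 m, r₂ = 1.52 m.
V = k[(5.63×10⁻⁶)/(0.492) + (2.20×10⁻⁶)/(1.52)] = 1.16×10⁵ V.

1.16×10⁵ V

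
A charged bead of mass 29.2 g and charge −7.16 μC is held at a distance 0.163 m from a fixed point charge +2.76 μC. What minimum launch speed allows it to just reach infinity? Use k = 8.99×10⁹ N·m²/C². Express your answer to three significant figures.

8.64 m/s

To just escape, total mechanical energy must reach zero at infinity: ½mv²_min + U = 0, so ½mv²_min = −U = |kQq|/r.
|U| = |kQq|/r = (8.99×10⁹ N·m²/C²)(2.76×10⁻⁶)(7.16×10⁻⁶)/(0.163) = 1.09 J.
v_min = √(2|U|/m) = √(2·1.09/0.0292) = 8.64 m/s.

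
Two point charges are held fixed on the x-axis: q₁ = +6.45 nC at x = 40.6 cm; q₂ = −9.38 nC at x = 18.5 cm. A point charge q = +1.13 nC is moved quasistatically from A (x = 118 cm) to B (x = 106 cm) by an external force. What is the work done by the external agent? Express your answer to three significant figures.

For quasistatic motion the external work equals the change in potential energy: W_ext = qΔV = q(V_B − V_A).
At A: distances to the source charges are 0.774 m, 0.995 m; V_A = Σ kqᵢ/rᵢ = -9.83 V.
At B: distances to the source charges are 0.654 m, 0.875 m; V_B = Σ kqᵢ/rᵢ = -7.71 V.
ΔV = V_B − V_A = 2.12 V.
W_ext = qΔV = (1.13×10⁻⁹ C)(2.12 V) = 2.40×10⁻⁹ J.

2.40×10⁻⁹ J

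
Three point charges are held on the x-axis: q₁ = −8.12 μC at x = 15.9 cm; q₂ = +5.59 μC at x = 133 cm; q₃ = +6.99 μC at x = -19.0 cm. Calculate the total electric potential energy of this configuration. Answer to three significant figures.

-1.58 J

The work to assemble the configuration equals its total potential energy, U = Σ kqᵢqⱼ/rᵢⱼ over all pairs.
Pair separations: r₁₂ = 1.17 m, r₁₃ = 0.349 m, r₂₃ = 1.52 m.
U = (-0.348) + (-1.46) + (0.231) = -1.58 J.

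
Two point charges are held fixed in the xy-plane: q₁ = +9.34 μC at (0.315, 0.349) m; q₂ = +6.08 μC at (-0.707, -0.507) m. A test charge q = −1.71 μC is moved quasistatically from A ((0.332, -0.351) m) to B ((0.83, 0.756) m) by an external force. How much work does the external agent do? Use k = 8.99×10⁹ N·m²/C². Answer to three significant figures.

For quasistatic motion the external work equals the change in potential energy: W_ext = qΔV = q(V_B − V_A).
At A: distances to the source charges are 0.700 m, 1.05 m; V_A = Σ kqᵢ/rᵢ = 1.72×10⁵ V.
At B: distances to the source charges are 0.656 m, 1.99 m; V_B = Σ kqᵢ/rᵢ = 1.55×10⁵ V.
ΔV = V_B − V_A = -1.65×10⁴ V.
W_ext = qΔV = (-1.71×10⁻⁶ C)(-1.65×10⁴ V) = 0.0283 J.

0.0283 J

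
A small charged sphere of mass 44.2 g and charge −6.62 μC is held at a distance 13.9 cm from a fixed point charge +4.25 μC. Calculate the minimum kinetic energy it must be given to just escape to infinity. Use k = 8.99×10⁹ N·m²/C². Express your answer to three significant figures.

To just escape, total mechanical energy must reach zero at infinity: ½mv²_min + U = 0, so ½mv²_min = −U = |kQq|/r.
|U| = |kQq|/r = (8.99×10⁹ N·m²/C²)(4.25×10⁻⁶)(6.62×10⁻⁶)/(0.139) = 1.82 J.

1.82 J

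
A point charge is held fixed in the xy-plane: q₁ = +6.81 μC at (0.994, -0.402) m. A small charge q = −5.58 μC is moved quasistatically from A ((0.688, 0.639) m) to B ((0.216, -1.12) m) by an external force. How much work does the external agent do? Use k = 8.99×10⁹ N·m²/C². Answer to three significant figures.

For quasistatic motion the external work equals the change in potential energy: W_ext = qΔV = q(V_B − V_A).
At A: distance to the source charge is 1.09 m; V_A = kq₁/r = 5.64×10⁴ V.
At B: distance to the source charge is 1.06 m; V_B = kq₁/r = 5.78×10⁴ V.
ΔV = V_B − V_A = 1400 V.
W_ext = qΔV = (-5.58×10⁻⁶ C)(1400 V) = -7.84×10⁻³ J.

-7.84×10⁻³ J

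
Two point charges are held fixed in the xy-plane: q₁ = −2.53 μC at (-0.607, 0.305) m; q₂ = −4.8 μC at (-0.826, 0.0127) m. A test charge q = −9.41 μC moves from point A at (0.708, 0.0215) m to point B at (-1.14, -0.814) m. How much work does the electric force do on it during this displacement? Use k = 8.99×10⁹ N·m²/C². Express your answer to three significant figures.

-0.208 J

The work done by the electric force is W_field = −ΔU = −q(V_B − V_A) = q(V_A − V_B).
At A: distances to the source charges are 1.35 m, 1.53 m; V_A = Σ kqᵢ/rᵢ = -4.50×10⁴ V.
At B: distances to the source charges are 1.24 m, 0.884 m; V_B = Σ kqᵢ/rᵢ = -6.71×10⁴ V.
ΔV = V_B − V_A = -2.21×10⁴ V.
W_field = −qΔV = −(-9.41×10⁻⁶ C)(-2.21×10⁴ V) = -0.208 J.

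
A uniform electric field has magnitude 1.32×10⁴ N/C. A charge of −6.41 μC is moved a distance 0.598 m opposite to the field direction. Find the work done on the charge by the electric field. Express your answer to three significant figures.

The potential change for a displacement 0.598 m opposite to the field direction is ΔV = +Ed = 7890 V.
W_field = −qΔV = 0.0506 J.

0.0506 J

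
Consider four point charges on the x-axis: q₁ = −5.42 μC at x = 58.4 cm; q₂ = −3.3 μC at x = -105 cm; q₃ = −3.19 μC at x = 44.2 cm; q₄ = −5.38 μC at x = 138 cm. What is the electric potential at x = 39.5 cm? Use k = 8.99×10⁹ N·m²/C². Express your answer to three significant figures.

-9.38×10⁵ V

Electric potential is a scalar, so the contributions from each charge add algebraically: V = Σ kqᵢ/rᵢ.
Distances from the field point to each charge: r₁ = 0.189 m, r₂ = 1.45 m, r₃ = 0.0470 m, r₄ = 0.985 m.
V = k[(-5.42×10⁻⁶)/(0.189) + (-3.30×10⁻⁶)/(1.45) + (-3.19×10⁻⁶)/(0.0470) + (-5.38×10⁻⁶)/(0.985)] = -9.38×10⁵ V.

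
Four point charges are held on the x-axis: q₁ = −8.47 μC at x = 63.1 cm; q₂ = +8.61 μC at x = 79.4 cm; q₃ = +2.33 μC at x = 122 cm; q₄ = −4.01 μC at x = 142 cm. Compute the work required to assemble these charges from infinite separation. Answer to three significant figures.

-4.43 J

The assembly work is the sum of pairwise potential energies, U = Σ_{i<j} kqᵢqⱼ/rᵢⱼ.
Pair separations: r₁₂ = 0.163 m, r₁₃ = 0.589 m, r₁₄ = 0.789 m, r₂₃ = 0.426 m, r₂₄ = 0.626 m, r₃₄ = 0.200 m.
Summing all 6 pair terms gives U = -4.43 J.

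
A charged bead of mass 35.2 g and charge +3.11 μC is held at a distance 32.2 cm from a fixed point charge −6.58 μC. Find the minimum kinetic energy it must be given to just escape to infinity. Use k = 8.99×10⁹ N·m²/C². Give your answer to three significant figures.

0.571 J

To just escape, total mechanical energy must reach zero at infinity: ½mv²_min + U = 0, so ½mv²_min = −U = |kQq|/r.
|U| = |kQq|/r = (8.99×10⁹ N·m²/C²)(6.58×10⁻⁶)(3.11×10⁻⁶)/(0.322) = 0.571 J.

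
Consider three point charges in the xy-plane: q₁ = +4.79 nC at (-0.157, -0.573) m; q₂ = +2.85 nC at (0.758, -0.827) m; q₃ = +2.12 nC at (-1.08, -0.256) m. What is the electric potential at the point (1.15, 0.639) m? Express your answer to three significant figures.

Electric potential is a scalar, so the contributions from each charge add algebraically: V = Σ kqᵢ/rᵢ.
Distances from the field point to each charge: r₁ = 1.78 m, r₂ = 1.52 m, r₃ = 2.40 m.
V = k[(4.79×10⁻⁹)/(1.78) + (2.85×10⁻⁹)/(1.52) + (2.12×10⁻⁹)/(2.40)] = 49.0 V.

49.0 V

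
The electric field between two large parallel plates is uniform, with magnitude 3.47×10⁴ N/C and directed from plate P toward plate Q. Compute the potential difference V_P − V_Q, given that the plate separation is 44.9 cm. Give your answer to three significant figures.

In a uniform field, potential decreases in the direction of E: ΔV = −E·d for a displacement d parallel to E.
Going from Q to P is a displacement of 44.9 cm opposite to the field, so V_P − V_Q = +Ed = 1.56×10⁴ V.

1.56×10⁴ V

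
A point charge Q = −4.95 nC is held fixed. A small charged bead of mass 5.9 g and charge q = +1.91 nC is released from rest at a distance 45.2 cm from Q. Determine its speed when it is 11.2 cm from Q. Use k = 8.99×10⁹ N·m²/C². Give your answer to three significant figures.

0.0139 m/s

Only the electrostatic force acts, so mechanical energy is conserved: ½mv² = U₁ − U₂ = kQq(1/r₁ − 1/r₂).
U₁ − U₂ = (8.99×10⁹ N·m²/C²)(-4.95×10⁻⁹ C)(1.91×10⁻⁹ C)(1/0.452 − 1/0.112) = 5.71×10⁻⁷ J.
v = √(2·5.71×10⁻⁷/5.90×10⁻³) = 0.0139 m/s.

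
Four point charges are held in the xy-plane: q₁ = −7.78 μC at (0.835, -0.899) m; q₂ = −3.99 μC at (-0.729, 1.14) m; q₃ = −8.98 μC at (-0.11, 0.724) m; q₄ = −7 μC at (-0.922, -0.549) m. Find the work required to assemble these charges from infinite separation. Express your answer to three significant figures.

1.67 J

The assembly work is the sum of pairwise potential energies, U = Σ_{i<j} kqᵢqⱼ/rᵢⱼ.
Pair separations: r₁₂ = 2.57 m, r₁₃ = 1.88 m, r₁₄ = 1.79 m, r₂₃ = 0.746 m, r₂₄ = 1.70 m, r₃₄ = 1.51 m.
Summing all 6 pair terms gives U = 1.67 J.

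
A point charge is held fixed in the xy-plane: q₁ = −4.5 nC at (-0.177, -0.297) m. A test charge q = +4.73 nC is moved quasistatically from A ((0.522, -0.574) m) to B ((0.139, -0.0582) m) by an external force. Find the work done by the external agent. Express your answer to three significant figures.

-2.29×10⁻⁷ J

For quasistatic motion the external work equals the change in potential energy: W_ext = qΔV = q(V_B − V_A).
At A: distance to the source charge is 0.752 m; V_A = kq₁/r = -53.8 V.
At B: distance to the source charge is 0.396 m; V_B = kq₁/r = -102 V.
ΔV = V_B − V_A = -48.3 V.
W_ext = qΔV = (4.73×10⁻⁹ C)(-48.3 V) = -2.29×10⁻⁷ J.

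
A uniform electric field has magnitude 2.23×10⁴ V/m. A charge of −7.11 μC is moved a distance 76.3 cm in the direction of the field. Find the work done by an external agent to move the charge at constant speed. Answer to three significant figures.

The potential change for a displacement 76.3 cm in the direction of the field is ΔV = −Ed = -1.70×10⁴ V.
W_ext = qΔV = 0.121 J.

0.121 J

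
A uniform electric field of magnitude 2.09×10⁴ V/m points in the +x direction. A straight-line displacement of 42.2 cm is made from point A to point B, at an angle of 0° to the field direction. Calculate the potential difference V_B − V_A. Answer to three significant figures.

Only the component of displacement along E changes the potential: ΔV = −E·d·cosθ.
ΔV = −(2.09×10⁴ V/m)(0.422 m)cos0° = -8820 V.

-8820 V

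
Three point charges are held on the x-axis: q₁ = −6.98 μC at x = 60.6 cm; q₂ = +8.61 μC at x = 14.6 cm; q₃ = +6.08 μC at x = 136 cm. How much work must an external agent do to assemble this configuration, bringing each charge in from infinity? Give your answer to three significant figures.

The work to assemble the configuration equals its total potential energy, U = Σ kqᵢqⱼ/rᵢⱼ over all pairs.
Pair separations: r₁₂ = 0.460 m, r₁₃ = 0.754 m, r₂₃ = 1.21 m.
U = (-1.17) + (-0.506) + (0.388) = -1.29 J.

-1.29 J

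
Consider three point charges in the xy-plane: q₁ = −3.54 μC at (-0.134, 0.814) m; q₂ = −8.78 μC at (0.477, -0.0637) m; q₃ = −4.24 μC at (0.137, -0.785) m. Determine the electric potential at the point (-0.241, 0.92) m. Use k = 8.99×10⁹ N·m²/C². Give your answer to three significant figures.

-2.98×10⁵ V

Electric potential is a scalar, so the contributions from each charge add algebraically: V = Σ kqᵢ/rᵢ.
Distances from the field point to each charge: r₁ = 0.151 m, r₂ = 1.22 m, r₃ = 1.75 m.
V = k[(-3.54×10⁻⁶)/(0.151) + (-8.78×10⁻⁶)/(1.22) + (-4.24×10⁻⁶)/(1.75)] = -2.98×10⁵ V.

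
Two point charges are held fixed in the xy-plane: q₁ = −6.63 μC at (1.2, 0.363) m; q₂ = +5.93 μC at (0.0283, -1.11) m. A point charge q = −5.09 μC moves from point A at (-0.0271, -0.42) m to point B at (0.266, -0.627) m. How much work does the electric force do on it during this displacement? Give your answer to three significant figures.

0.0976 J

The work done by the electric force is W_field = −ΔU = −q(V_B − V_A) = q(V_A − V_B).
At A: distances to the source charges are 1.46 m, 0.692 m; V_A = Σ kqᵢ/rᵢ = 3.61×10⁴ V.
At B: distances to the source charges are 1.36 m, 0.538 m; V_B = Σ kqᵢ/rᵢ = 5.52×10⁴ V.
ΔV = V_B − V_A = 1.92×10⁴ V.
W_field = −qΔV = −(-5.09×10⁻⁶ C)(1.92×10⁴ V) = 0.0976 J.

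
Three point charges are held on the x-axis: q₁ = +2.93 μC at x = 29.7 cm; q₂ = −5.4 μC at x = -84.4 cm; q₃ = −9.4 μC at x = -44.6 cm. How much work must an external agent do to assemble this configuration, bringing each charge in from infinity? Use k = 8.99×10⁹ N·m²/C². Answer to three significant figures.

0.689 J

The work to assemble the configuration equals its total potential energy, U = Σ kqᵢqⱼ/rᵢⱼ over all pairs.
Pair separations: r₁₂ = 1.14 m, r₁₃ = 0.743 m, r₂₃ = 0.398 m.
U = (-0.125) + (-0.333) + (1.15) = 0.689 J.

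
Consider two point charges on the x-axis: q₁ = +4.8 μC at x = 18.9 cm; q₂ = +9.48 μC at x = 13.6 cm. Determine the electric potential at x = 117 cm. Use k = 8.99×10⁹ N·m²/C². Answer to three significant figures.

1.26×10⁵ V

The total potential is the scalar sum of each charge's contribution, V = Σ kqᵢ/rᵢ.
Distances from the field point to each charge: r₁ = 0.981 m, r₂ = 1.03 m.
V = k[(4.80×10⁻⁶)/(0.981) + (9.48×10⁻⁶)/(1.03)] = 1.26×10⁵ V.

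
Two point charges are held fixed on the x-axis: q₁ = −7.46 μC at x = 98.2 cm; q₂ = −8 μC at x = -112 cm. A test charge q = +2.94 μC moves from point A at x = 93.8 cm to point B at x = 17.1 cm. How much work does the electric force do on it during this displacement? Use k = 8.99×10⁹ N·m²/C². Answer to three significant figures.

The work done by the electric force is W_field = −ΔU = −q(V_B − V_A) = q(V_A − V_B).
At A: distances to the source charges are 0.0440 m, 2.06 m; V_A = Σ kqᵢ/rᵢ = -1.56×10⁶ V.
At B: distances to the source charges are 0.811 m, 1.29 m; V_B = Σ kqᵢ/rᵢ = -1.38×10⁵ V.
ΔV = V_B − V_A = 1.42×10⁶ V.
W_field = −qΔV = −(2.94×10⁻⁶ C)(1.42×10⁶ V) = -4.18 J.

-4.18 J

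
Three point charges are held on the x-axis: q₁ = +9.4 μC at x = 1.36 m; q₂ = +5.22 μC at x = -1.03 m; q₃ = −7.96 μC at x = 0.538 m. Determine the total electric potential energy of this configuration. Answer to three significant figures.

The assembly work is the sum of pairwise potential energies, U = Σ_{i<j} kqᵢqⱼ/rᵢⱼ.
Pair separations: r₁₂ = 2.39 m, r₁₃ = 0.822 m, r₂₃ = 1.57 m.
U = (0.185) + (-0.818) + (-0.238) = -0.872 J.

-0.872 J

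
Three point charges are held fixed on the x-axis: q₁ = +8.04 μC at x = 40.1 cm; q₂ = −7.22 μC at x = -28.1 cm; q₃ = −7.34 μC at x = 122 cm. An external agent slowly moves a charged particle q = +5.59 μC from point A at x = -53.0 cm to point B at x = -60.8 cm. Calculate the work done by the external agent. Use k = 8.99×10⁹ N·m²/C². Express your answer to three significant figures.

For quasistatic motion the external work equals the change in potential energy: W_ext = qΔV = q(V_B − V_A).
At A: distances to the source charges are 0.931 m, 0.249 m, 1.75 m; V_A = Σ kqᵢ/rᵢ = -2.21×10⁵ V.
At B: distances to the source charges are 1.01 m, 0.327 m, 1.83 m; V_B = Σ kqᵢ/rᵢ = -1.63×10⁵ V.
ΔV = V_B − V_A = 5.78×10⁴ V.
W_ext = qΔV = (5.59×10⁻⁶ C)(5.78×10⁴ V) = 0.323 J.

0.323 J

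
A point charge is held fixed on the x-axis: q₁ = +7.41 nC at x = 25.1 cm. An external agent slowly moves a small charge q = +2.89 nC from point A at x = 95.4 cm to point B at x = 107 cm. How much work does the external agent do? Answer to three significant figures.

For quasistatic motion the external work equals the change in potential energy: W_ext = qΔV = q(V_B − V_A).
At A: distance to the source charge is 0.703 m; V_A = kq₁/r = 94.8 V.
At B: distance to the source charge is 0.819 m; V_B = kq₁/r = 81.3 V.
ΔV = V_B − V_A = -13.4 V.
W_ext = qΔV = (2.89×10⁻⁹ C)(-13.4 V) = -3.88×10⁻⁸ J.

-3.88×10⁻⁸ J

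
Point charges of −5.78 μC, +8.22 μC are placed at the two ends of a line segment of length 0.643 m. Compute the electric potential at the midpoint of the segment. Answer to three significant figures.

6.82×10⁴ V

Electric potential is a scalar, so the contributions from each charge add algebraically: V = Σ kqᵢ/rᵢ.
Each charge is 0.322 m from the midpoint.
V = k[(-5.78×10⁻⁶)/(0.322) + (8.22×10⁻⁶)/(0.322)] = 6.82×10⁴ V.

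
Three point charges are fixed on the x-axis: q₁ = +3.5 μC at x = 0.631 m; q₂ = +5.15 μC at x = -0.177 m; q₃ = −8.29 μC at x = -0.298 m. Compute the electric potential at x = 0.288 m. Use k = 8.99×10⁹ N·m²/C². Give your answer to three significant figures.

Electric potential is a scalar, so the contributions from each charge add algebraically: V = Σ kqᵢ/rᵢ.
Distances from the field point to each charge: r₁ = 0.343 m, r₂ = 0.465 m, r₃ = 0.586 m.
V = k[(3.50×10⁻⁶)/(0.343) + (5.15×10⁻⁶)/(0.465) + (-8.29×10⁻⁶)/(0.586)] = 6.41×10⁴ V.

6.41×10⁴ V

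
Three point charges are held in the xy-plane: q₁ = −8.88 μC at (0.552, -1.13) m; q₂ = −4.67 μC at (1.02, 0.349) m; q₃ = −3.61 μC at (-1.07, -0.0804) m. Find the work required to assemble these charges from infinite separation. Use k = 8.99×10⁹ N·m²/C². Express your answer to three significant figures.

0.461 J

The work to assemble the configuration equals its total potential energy, U = Σ kqᵢqⱼ/rᵢⱼ over all pairs.
Pair separations: r₁₂ = 1.55 m, r₁₃ = 1.93 m, r₂₃ = 2.13 m.
U = (0.240) + (0.149) + (0.0710) = 0.461 J.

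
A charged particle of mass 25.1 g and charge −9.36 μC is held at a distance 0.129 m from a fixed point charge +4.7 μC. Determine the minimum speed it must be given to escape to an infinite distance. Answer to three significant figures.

15.6 m/s

To just escape, total mechanical energy must reach zero at infinity: ½mv²_min + U = 0, so ½mv²_min = −U = |kQq|/r.
|U| = |kQq|/r = (8.99×10⁹ N·m²/C²)(4.70×10⁻⁶)(9.36×10⁻⁶)/(0.129) = 3.07 J.
v_min = √(2|U|/m) = √(2·3.07/0.0251) = 15.6 m/s.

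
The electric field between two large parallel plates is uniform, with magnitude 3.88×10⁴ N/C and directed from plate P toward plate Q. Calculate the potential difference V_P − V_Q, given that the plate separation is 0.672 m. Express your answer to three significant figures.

In a uniform field, potential decreases in the direction of E: ΔV = −E·d for a displacement d parallel to E.
Going from Q to P is a displacement of 0.672 m opposite to the field, so V_P − V_Q = +Ed = 2.61×10⁴ V.

2.61×10⁴ V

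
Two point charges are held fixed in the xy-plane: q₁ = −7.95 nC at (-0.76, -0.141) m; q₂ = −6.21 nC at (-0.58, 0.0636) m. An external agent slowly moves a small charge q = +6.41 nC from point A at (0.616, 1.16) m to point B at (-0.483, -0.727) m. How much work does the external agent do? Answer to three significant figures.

For quasistatic motion the external work equals the change in potential energy: W_ext = qΔV = q(V_B − V_A).
At A: distances to the source charges are 1.89 m, 1.62 m; V_A = Σ kqᵢ/rᵢ = -72.2 V.
At B: distances to the source charges are 0.648 m, 0.797 m; V_B = Σ kqᵢ/rᵢ = -180 V.
ΔV = V_B − V_A = -108 V.
W_ext = qΔV = (6.41×10⁻⁹ C)(-108 V) = -6.94×10⁻⁷ J.

-6.94×10⁻⁷ J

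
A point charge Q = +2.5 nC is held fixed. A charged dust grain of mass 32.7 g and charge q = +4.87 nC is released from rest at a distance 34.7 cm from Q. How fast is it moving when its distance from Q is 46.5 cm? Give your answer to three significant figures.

2.21×10⁻³ m/s

Only the electrostatic force acts, so mechanical energy is conserved: ½mv² = U₁ − U₂ = kQq(1/r₁ − 1/r₂).
U₁ − U₂ = (8.99×10⁹ N·m²/C²)(2.50×10⁻⁹ C)(4.87×10⁻⁹ C)(1/0.347 − 1/0.465) = 8.00×10⁻⁸ J.
v = √(2·8.00×10⁻⁸/0.0327) = 2.21×10⁻³ m/s.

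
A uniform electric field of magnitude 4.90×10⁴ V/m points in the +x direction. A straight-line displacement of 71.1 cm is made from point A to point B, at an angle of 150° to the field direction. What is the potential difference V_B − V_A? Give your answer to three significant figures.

3.02×10⁴ V

Only the component of displacement along E changes the potential: ΔV = −E·d·cosθ.
ΔV = −(4.90×10⁴ V/m)(0.711 m)cos150° = 3.02×10⁴ V.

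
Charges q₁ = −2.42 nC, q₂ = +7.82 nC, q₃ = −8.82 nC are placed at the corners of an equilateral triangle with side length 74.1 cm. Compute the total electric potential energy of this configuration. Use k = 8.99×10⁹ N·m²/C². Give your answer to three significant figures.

The work to assemble the configuration equals its total potential energy, U = Σ kqᵢqⱼ/rᵢⱼ over all pairs.
All three pair separations equal the side length, 0.741 m.
U = (-2.30×10⁻⁷) + (2.59×10⁻⁷) + (-8.37×10⁻⁷) = -8.07×10⁻⁷ J.

-8.07×10⁻⁷ J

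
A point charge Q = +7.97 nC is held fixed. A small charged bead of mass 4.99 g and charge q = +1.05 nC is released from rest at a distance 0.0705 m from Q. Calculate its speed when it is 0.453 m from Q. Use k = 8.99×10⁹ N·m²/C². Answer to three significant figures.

Only the electrostatic force acts, so mechanical energy is conserved: ½mv² = U₁ − U₂ = kQq(1/r₁ − 1/r₂).
U₁ − U₂ = (8.99×10⁹ N·m²/C²)(7.97×10⁻⁹ C)(1.05×10⁻⁹ C)(1/0.0705 − 1/0.453) = 9.01×10⁻⁷ J.
v = √(2·9.01×10⁻⁷/4.99×10⁻³) = 0.0190 m/s.

0.0190 m/s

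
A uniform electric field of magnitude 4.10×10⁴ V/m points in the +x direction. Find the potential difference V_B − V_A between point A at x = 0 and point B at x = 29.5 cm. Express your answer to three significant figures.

In a uniform field, potential decreases in the direction of E: V_B − V_A = −E·Δx.
V_B − V_A = −(4.10×10⁴ V/m)(0.295 m) = -1.21×10⁴ V.

-1.21×10⁴ V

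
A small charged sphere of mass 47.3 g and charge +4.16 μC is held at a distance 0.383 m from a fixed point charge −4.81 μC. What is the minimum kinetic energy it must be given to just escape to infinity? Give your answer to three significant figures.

To just escape, total mechanical energy must reach zero at infinity: ½mv²_min + U = 0, so ½mv²_min = −U = |kQq|/r.
|U| = |kQq|/r = (8.99×10⁹ N·m²/C²)(4.81×10⁻⁶)(4.16×10⁻⁶)/(0.383) = 0.470 J.

0.470 J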